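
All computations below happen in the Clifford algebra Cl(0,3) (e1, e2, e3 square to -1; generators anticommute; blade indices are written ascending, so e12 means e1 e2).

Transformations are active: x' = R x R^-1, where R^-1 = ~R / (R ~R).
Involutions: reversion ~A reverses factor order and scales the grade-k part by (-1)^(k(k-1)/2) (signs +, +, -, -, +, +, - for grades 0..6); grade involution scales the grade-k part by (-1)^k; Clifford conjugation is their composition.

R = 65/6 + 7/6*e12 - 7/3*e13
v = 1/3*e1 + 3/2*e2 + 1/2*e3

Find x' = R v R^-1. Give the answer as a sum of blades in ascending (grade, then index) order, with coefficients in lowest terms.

~R = 65/6 - 7/6*e12 + 7/3*e13, and R ~R = 745/6, so R^-1 = ~R / (745/6).
R v = 109/36*e1 + 599/36*e2 + 167/36*e3 + 49/12*e123
Answer: 523/2682*e1 + 10439/6705*e2 + 5179/13410*e3


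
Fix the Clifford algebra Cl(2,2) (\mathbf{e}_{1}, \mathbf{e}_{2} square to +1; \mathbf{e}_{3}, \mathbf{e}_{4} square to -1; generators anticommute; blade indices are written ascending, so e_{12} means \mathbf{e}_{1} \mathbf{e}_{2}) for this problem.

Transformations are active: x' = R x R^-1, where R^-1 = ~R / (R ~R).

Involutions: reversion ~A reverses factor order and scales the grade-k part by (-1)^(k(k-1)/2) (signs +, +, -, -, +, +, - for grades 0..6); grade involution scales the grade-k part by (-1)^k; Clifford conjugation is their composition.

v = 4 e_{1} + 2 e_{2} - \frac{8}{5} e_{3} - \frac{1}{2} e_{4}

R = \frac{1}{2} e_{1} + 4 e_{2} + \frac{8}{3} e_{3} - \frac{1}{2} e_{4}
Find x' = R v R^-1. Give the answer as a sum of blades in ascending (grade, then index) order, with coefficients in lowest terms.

~R = \frac{1}{2} e_{1} + 4 e_{2} + \frac{8}{3} e_{3} - \frac{1}{2} e_{4}, and R ~R = \frac{80}{9}, so R^-1 = ~R / (\frac{80}{9}).
R v = \frac{841}{60} - 15 e_{12} - \frac{172}{15} e_{13} + \frac{7}{4} e_{14} - \frac{176}{15} e_{23} - e_{24} - \frac{32}{15} e_{34}
Answer: -\frac{3877}{1600} e_{1} + \frac{2123}{200} e_{2} + \frac{1001}{100} e_{3} - \frac{1723}{1600} e_{4}


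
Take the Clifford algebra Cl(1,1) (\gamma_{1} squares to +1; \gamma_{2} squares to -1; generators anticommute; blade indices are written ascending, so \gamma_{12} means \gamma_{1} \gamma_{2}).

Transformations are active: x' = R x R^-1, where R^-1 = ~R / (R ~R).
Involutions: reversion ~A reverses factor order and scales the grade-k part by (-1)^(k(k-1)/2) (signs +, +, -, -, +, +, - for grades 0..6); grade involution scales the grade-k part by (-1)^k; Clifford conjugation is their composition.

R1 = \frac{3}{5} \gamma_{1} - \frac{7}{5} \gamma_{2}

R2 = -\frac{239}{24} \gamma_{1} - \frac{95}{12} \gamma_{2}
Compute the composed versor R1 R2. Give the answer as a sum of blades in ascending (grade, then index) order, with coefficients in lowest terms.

Distribute over the terms of R1 (each basis-blade product reordered to ascending indices, repeated generators contracted through their squares):
(\frac{3}{5} \gamma_{1}) R2 = -\frac{239}{40} - \frac{19}{4} \gamma_{12}
(-\frac{7}{5} \gamma_{2}) R2 = -\frac{133}{12} - \frac{1673}{120} \gamma_{12}
Summing the partial products and collecting blades:
Answer: -\frac{2047}{120} - \frac{2243}{120} \gamma_{12}


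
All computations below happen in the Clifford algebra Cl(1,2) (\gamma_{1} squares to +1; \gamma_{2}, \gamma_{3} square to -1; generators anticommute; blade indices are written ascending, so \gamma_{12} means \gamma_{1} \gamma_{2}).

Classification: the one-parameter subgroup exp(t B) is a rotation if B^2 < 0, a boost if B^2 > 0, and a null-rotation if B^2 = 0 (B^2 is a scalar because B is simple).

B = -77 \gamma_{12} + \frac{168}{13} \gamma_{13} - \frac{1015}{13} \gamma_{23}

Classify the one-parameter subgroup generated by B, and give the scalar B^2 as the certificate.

B^2 term by term: the squares give (-77)^2*(\gamma_{12})^2 + (\frac{168}{13})^2*(\gamma_{13})^2 + (-\frac{1015}{13})^2*(\gamma_{23})^2 = 5929*(+1) + \frac{28224}{169}*(+1) + \frac{1030225}{169}*(-1) = 0 (each basis 2-blade squares to minus the product of its generators' squares); cross terms between blades sharing an index anticommute and cancel. So B^2 = 0.
Answer: null-rotation, certificate B^2 = 0. B^2 = 0 is basis-independent, so its sign is the whole story.


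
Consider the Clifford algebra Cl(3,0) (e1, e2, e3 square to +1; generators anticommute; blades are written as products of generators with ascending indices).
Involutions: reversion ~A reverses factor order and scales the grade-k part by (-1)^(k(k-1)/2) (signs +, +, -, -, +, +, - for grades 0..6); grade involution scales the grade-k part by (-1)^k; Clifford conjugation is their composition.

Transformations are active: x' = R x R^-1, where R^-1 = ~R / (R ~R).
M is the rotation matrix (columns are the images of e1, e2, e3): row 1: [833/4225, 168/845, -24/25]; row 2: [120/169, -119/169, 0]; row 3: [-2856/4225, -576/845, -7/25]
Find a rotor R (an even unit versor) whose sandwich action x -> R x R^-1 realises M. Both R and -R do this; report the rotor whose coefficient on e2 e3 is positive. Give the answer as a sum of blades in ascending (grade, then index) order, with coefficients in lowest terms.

Method: write R = a + b12*e1 e2 + b13*e1 e3 + b23*e2 e3 with a^2 + b12^2 + b13^2 + b23^2 = 1 (so R^-1 = ~R). Expanding the columns R e_j ~R gives tr M = 4a^2 - 1 and, from the antisymmetric part, M21 - M12 = -4a*b12, M13 - M31 = 4a*b13, M32 - M23 = -4a*b23.
Here tr M = -133/169, so a^2 = (1 + tr M)/4 = 9/169 and a = ±3/13. Taking a = 3/13: M21 - M12 = 432/845, M13 - M31 = -48/169, M32 - M23 = -576/845, giving b12 = -36/65, b13 = -4/13, b23 = 48/65, i.e. R = 3/13 - 36/65*e1 e2 - 4/13*e1 e3 + 48/65*e2 e3.
Its e2 e3 coefficient is already positive.
Answer: 3/13 - 36/65*e1 e2 - 4/13*e1 e3 + 48/65*e2 e3. Uniqueness: Spin(3) -> SO(3) maps R and -R to the same rotation of trace -133/169; fixing the sign of the e2 e3 coefficient removes the ambiguity.


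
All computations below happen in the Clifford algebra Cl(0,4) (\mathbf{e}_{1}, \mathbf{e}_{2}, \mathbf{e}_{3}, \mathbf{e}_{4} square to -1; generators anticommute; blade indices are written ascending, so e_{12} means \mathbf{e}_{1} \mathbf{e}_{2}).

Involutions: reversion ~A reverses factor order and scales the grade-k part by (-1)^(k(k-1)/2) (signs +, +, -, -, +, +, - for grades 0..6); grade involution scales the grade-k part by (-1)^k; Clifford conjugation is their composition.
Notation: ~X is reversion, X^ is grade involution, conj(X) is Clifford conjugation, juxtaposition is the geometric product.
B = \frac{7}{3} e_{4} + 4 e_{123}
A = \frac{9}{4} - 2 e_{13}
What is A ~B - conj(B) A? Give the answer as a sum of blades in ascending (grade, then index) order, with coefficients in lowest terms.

first term: 8 e_{2} + \frac{21}{4} e_{4} - 9 e_{123} - \frac{14}{3} e_{134}
second term: -8 e_{2} - \frac{21}{4} e_{4} + 9 e_{123} + \frac{14}{3} e_{134}
Answer: 16 e_{2} + \frac{21}{2} e_{4} - 18 e_{123} - \frac{28}{3} e_{134}


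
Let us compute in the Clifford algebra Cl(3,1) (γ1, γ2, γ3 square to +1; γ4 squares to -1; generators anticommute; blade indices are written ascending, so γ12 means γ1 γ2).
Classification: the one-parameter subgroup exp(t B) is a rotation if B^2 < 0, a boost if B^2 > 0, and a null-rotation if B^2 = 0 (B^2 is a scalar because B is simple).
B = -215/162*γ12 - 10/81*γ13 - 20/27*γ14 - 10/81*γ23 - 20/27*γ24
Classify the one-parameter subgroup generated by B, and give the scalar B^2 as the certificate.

B^2 term by term: the squares give (-215/162)^2*(γ12)^2 + (-10/81)^2*(γ13)^2 + (-20/27)^2*(γ14)^2 + (-10/81)^2*(γ23)^2 + (-20/27)^2*(γ24)^2 = 46225/26244*(-1) + 100/6561*(-1) + 400/729*(+1) + 100/6561*(-1) + 400/729*(+1) = -25/36 (each basis 2-blade squares to minus the product of its generators' squares); cross terms between blades sharing an index anticommute and cancel; the commuting (index-disjoint) pairs give grade-4 terms 2*c*c'*(blade product), which cancel blade by blade — γ1234: -400/2187 + 400/2187 = 0 — confirming B is simple. So B^2 = -25/36.
Answer: rotation, certificate B^2 = -25/36. Certificate logic: -25/36 is a conjugation-invariant scalar, so its sign fixes rotation versus boost versus null-rotation outright.


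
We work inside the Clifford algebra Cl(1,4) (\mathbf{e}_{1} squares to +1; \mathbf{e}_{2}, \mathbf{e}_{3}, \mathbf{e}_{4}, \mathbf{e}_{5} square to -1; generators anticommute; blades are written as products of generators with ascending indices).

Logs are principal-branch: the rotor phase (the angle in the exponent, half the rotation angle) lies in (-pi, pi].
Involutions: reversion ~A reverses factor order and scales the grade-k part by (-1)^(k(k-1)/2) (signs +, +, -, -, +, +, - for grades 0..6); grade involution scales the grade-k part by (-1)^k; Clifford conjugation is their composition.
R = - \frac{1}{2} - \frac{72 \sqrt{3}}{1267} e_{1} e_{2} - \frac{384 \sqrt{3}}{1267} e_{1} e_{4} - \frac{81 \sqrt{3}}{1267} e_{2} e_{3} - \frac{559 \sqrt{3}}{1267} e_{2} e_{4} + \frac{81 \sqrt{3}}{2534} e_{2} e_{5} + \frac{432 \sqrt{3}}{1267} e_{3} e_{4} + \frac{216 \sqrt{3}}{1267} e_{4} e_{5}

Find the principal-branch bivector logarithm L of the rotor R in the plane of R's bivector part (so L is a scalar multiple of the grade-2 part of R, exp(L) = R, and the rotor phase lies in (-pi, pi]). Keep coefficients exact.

The scalar part of R is - \frac{1}{2}, so the principal-branch rotor phase is pinned; divide the bivector part by its sine to get the unit plane — L is the phase times that plane.
Concretely: cos(phase) = - \frac{1}{2} gives phase = ±\frac{2 \pi}{3}, and since phase/sin(phase) is even the sign is immaterial: L = (phase/sin(phase)) * <R>_2 = (\frac{4 \sqrt{3} \pi}{9}) * <R>_2.
Answer: - \frac{96 \pi}{1267} e_{1} e_{2} - \frac{512 \pi}{1267} e_{1} e_{4} - \frac{108 \pi}{1267} e_{2} e_{3} - \frac{2236 \pi}{3801} e_{2} e_{4} + \frac{54 \pi}{1267} e_{2} e_{5} + \frac{576 \pi}{1267} e_{3} e_{4} + \frac{288 \pi}{1267} e_{4} e_{5}


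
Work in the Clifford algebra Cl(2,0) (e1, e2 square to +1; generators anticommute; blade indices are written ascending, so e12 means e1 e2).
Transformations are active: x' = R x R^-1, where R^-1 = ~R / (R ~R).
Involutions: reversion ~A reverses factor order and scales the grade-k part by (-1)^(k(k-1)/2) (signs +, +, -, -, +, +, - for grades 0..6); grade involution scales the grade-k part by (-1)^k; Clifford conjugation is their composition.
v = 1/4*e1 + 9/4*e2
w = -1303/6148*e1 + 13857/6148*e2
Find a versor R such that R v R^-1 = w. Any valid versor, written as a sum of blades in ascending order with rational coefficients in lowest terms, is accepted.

Here q(v) = q(w) = 41/8; the classical choice R = v + w = 117/3074*e1 + 13845/3074*e2 then realises v -> w under the sandwich.
Answer: 117/3074*e1 + 13845/3074*e2


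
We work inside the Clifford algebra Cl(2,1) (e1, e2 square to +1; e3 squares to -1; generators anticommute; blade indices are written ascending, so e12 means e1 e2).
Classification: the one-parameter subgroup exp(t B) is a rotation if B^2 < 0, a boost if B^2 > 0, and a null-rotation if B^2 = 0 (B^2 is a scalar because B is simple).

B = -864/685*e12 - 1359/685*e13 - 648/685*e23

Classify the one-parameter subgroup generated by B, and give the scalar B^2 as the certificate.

B^2 term by term: the squares give (-864/685)^2*(e12)^2 + (-1359/685)^2*(e13)^2 + (-648/685)^2*(e23)^2 = 746496/469225*(-1) + 1846881/469225*(+1) + 419904/469225*(+1) = 81/25 (each basis 2-blade squares to minus the product of its generators' squares); cross terms between blades sharing an index anticommute and cancel. So B^2 = 81/25.
Answer: boost, certificate B^2 = 81/25. No conjugation can change B^2 = 81/25; the sign gives the class.


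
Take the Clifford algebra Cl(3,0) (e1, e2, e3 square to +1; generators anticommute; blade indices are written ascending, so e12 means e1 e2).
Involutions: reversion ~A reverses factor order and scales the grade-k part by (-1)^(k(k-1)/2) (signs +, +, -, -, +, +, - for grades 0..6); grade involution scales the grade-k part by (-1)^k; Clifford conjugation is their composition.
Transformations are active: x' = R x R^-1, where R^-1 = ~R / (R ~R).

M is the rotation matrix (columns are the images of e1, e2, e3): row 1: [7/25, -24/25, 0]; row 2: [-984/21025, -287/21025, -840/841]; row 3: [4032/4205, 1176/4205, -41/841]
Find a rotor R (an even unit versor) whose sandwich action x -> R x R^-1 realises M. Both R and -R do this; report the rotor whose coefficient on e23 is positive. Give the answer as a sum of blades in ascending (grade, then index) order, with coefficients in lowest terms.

Method: write R = a + b12*e12 + b13*e13 + b23*e23 with a^2 + b12^2 + b13^2 + b23^2 = 1 (so R^-1 = ~R). Expanding the columns R e_j ~R gives tr M = 4a^2 - 1 and, from the antisymmetric part, M21 - M12 = -4a*b12, M13 - M31 = 4a*b13, M32 - M23 = -4a*b23.
Here tr M = 183/841, so a^2 = (1 + tr M)/4 = 256/841 and a = ±16/29. Taking a = 16/29: M21 - M12 = 768/841, M13 - M31 = -4032/4205, M32 - M23 = 5376/4205, giving b12 = -12/29, b13 = -63/145, b23 = -84/145, i.e. R = 16/29 - 12/29*e12 - 63/145*e13 - 84/145*e23.
Its e23 coefficient is negative, so report the other preimage -R.
Answer: -16/29 + 12/29*e12 + 63/145*e13 + 84/145*e23. Sheet selection: the two-to-one cover makes ±R indistinguishable at the matrix level (trace 183/841), so uniqueness comes from the required sign on e23.


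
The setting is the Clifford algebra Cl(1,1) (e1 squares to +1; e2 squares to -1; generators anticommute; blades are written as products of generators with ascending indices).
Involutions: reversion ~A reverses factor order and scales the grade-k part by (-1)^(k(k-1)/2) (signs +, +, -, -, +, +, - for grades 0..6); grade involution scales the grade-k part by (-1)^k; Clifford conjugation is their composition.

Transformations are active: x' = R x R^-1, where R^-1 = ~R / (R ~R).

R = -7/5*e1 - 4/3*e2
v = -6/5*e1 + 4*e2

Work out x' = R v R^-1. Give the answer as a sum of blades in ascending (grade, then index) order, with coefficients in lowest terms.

~R = -7/5*e1 - 4/3*e2, and R ~R = 41/225, so R^-1 = ~R / (41/225).
R v = 526/75 - 36/5*e1 e2
Answer: -21846/205*e1 - 4372/41*e2


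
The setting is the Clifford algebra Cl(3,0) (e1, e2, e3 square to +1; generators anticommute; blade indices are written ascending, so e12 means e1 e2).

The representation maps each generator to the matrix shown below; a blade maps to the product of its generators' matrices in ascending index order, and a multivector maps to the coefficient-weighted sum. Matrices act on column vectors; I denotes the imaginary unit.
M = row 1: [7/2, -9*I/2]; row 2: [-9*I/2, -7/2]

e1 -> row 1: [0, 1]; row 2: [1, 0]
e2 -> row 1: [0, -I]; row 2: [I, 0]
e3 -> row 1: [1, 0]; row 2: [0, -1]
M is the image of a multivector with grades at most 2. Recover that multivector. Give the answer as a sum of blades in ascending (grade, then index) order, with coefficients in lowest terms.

Method: 1, rho(e1), rho(e2), rho(e3) form a trace-orthogonal basis of the 2x2 complex matrices (tr(X Y) = 2 if X = Y, else 0), so M = m0*1 + m1*rho(e1) + m2*rho(e2) + m3*rho(e3) with m0 = tr(M)/2 = 0, m1 = tr(M rho(e1))/2 = -9*I/2, m2 = tr(M rho(e2))/2 = 0, m3 = tr(M rho(e3))/2 = 7/2.
Multiplying table entries, the bivector images are rho(e12) = I*rho(e3), rho(e13) = -I*rho(e2), rho(e23) = I*rho(e1); with real blade coefficients the real parts of m0..m3 are the coefficients of 1, e1, e2, e3 and the imaginary parts give the bivectors (e23: Im m1, e13: -Im m2, e12: Im m3).
Answer: 7/2*e3 - 9/2*e23


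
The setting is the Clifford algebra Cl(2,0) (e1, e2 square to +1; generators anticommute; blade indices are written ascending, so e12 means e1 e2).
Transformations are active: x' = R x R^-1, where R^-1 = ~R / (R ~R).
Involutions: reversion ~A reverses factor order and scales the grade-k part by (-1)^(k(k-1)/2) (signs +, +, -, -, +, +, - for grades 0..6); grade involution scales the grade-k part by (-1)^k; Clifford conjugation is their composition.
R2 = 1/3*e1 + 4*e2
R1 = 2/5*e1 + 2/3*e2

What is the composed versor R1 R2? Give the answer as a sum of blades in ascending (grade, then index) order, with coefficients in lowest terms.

Distribute over the terms of R1 (each basis-blade product reordered to ascending indices, repeated generators contracted through their squares):
(2/5*e1) R2 = 2/15 + 8/5*e12
(2/3*e2) R2 = 8/3 - 2/9*e12
Summing the partial products and collecting blades:
Answer: 14/5 + 62/45*e12


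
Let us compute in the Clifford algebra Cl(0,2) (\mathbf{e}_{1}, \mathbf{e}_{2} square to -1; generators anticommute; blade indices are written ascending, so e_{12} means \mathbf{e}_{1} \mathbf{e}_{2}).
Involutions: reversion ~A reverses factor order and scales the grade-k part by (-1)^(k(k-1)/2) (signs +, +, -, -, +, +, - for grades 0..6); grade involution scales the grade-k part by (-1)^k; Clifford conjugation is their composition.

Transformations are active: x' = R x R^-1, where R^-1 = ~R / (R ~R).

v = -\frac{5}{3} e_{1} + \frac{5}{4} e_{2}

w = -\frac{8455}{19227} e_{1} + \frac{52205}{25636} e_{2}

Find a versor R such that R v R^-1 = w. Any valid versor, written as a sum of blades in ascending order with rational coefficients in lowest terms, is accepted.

The midline construction: v and w both square to -\frac{625}{144}, so reflecting in their sum -\frac{13500}{6409} e_{1} + \frac{42125}{12818} e_{2} exchanges them.
Answer: -\frac{13500}{6409} e_{1} + \frac{42125}{12818} e_{2}


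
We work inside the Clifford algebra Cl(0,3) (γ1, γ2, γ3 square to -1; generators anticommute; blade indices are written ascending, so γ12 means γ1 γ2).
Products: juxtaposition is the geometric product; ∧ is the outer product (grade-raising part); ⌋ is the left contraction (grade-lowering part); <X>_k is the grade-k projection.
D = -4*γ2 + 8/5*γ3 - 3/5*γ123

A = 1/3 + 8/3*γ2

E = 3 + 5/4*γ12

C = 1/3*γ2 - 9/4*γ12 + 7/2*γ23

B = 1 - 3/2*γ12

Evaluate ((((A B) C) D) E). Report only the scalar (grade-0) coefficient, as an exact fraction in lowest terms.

step 1: 1/3 - 4*γ1 + 8/3*γ2 - 1/2*γ12
step 2: -145/72 - 35/6*γ1 - 80/9*γ2 - 28/3*γ3 - 25/12*γ12 + 7/4*γ13 + 7/6*γ23 - 14*γ123
step 3: -110/9 - 313/30*γ1 + 185/36*γ2 - 329/36*γ3 + 602/15*γ12 + 52*γ13 - 991/18*γ23 + 39/8*γ123
step 4: -521/6 - 17911/720*γ1 + 683/24*γ2 - 3217/96*γ3 + 9461/90*γ12 + 6277/72*γ13 - 1381/6*γ23 + 461/144*γ123
Answer: -521/6


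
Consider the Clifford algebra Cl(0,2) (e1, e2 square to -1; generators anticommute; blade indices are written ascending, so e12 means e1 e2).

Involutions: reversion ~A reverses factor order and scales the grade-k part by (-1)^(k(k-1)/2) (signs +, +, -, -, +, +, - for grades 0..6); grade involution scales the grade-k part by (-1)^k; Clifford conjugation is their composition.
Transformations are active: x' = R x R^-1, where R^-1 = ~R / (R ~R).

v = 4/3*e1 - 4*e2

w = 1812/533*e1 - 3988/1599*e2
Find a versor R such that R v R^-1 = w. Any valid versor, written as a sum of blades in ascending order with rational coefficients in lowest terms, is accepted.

Why this works: both vectors square to -160/9, so q(v) = q(w) and R = v + w = 7568/1599*e1 - 10384/1599*e2 carries v to w — its own direction survives, the complement (v - w)/2 flips.
Answer: 7568/1599*e1 - 10384/1599*e2


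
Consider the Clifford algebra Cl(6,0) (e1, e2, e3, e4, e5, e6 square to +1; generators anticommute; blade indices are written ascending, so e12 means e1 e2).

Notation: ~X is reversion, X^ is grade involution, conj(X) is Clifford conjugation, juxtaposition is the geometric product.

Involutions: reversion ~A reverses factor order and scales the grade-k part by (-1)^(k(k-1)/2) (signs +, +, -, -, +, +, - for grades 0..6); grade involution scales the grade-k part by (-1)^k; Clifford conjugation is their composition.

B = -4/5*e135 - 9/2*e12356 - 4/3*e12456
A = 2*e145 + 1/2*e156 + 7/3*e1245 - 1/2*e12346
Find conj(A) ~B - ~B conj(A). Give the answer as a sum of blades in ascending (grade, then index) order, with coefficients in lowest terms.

first term: -28/9*e6 + 9/4*e23 + 2/3*e24 + 8/3*e26 + 8/5*e34 + 2/3*e35 - 2/5*e36 - 9/4*e45 - 28/15*e234 + 21/2*e346 - 9*e2346 - 2/5*e2456
second term: -28/9*e6 + 9/4*e23 + 2/3*e24 + 8/3*e26 - 8/5*e34 - 2/3*e35 + 2/5*e36 + 9/4*e45 - 28/15*e234 - 21/2*e346 + 9*e2346 + 2/5*e2456
Answer: 16/5*e34 + 4/3*e35 - 4/5*e36 - 9/2*e45 + 21*e346 - 18*e2346 - 4/5*e2456


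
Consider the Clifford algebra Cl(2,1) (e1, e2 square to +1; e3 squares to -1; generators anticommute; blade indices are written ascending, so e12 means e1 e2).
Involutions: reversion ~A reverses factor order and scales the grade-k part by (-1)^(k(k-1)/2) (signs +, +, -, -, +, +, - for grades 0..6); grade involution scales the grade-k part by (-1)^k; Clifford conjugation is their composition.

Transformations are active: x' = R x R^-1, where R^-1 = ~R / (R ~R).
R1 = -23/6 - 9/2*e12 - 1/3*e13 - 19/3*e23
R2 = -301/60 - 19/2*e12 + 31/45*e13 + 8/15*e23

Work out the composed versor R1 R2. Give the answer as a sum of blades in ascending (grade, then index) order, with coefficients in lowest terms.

Distribute over the terms of R1 (each basis-blade product reordered to ascending indices, repeated generators contracted through their squares):
(-23/6) R2 = 6923/360 + 437/12*e12 - 713/270*e13 - 92/45*e23
(-9/2*e12) R2 = -171/4 + 903/40*e12 - 12/5*e13 + 31/10*e23
(-1/3*e13) R2 = -31/135 - 8/45*e12 + 301/180*e13 + 19/6*e23
(-19/3*e23) R2 = -152/45 + 589/135*e12 - 361/6*e13 + 5719/180*e23
Summing the partial products and collecting blades:
Answer: -29297/1080 + 68231/1080*e12 - 34309/540*e13 + 6479/180*e23


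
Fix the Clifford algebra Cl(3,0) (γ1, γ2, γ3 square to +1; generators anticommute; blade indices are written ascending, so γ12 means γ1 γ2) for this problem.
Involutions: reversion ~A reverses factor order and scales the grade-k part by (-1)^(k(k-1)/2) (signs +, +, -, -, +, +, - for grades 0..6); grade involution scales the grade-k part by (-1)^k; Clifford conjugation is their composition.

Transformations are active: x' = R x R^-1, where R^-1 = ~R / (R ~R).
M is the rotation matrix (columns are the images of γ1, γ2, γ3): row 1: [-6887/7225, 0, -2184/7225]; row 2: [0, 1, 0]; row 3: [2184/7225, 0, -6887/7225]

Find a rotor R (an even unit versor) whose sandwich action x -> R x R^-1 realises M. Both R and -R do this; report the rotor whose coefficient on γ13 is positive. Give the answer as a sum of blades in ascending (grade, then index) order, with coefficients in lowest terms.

Method: write R = a + b12*γ12 + b13*γ13 + b23*γ23 with a^2 + b12^2 + b13^2 + b23^2 = 1 (so R^-1 = ~R). Expanding the columns R e_j ~R gives tr M = 4a^2 - 1 and, from the antisymmetric part, M21 - M12 = -4a*b12, M13 - M31 = 4a*b13, M32 - M23 = -4a*b23.
Here tr M = -6549/7225, so a^2 = (1 + tr M)/4 = 169/7225 and a = ±13/85. Taking a = 13/85: M21 - M12 = 0, M13 - M31 = -4368/7225, M32 - M23 = 0, giving b12 = 0, b13 = -84/85, b23 = 0, i.e. R = 13/85 - 84/85*γ13.
Its γ13 coefficient is negative, so report the other preimage -R.
Answer: -13/85 + 84/85*γ13. Uniqueness: Spin(3) -> SO(3) maps R and -R to the same rotation of trace -6549/7225; fixing the sign of the γ13 coefficient removes the ambiguity.


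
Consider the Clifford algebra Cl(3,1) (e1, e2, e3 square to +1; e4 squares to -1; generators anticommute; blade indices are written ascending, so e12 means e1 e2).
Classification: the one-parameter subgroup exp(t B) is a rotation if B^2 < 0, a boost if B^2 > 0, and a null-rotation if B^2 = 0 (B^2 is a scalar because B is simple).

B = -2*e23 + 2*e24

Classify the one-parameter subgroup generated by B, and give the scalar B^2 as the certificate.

B^2 term by term: the squares give (-2)^2*(e23)^2 + (2)^2*(e24)^2 = 4*(-1) + 4*(+1) = 0 (each basis 2-blade squares to minus the product of its generators' squares); cross terms between blades sharing an index anticommute and cancel. So B^2 = 0.
Answer: null-rotation, certificate B^2 = 0. The scalar 0 is the complete invariant here: its sign names the subgroup type.


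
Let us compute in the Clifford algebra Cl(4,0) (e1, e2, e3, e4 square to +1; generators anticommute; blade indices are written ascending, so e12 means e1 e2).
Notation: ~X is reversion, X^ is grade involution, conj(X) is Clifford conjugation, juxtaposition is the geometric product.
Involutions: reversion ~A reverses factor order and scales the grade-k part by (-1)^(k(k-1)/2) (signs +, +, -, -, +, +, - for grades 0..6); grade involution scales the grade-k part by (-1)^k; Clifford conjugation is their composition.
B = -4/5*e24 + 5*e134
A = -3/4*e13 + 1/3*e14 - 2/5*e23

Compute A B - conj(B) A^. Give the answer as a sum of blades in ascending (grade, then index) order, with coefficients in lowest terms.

first term: 5/3*e3 + 15/4*e4 + 4/15*e12 - 8/25*e34 - 2*e124 - 3/5*e1234
second term: 5/3*e3 + 15/4*e4 + 4/15*e12 - 8/25*e34 + 2*e124 + 3/5*e1234
Answer: -4*e124 - 6/5*e1234


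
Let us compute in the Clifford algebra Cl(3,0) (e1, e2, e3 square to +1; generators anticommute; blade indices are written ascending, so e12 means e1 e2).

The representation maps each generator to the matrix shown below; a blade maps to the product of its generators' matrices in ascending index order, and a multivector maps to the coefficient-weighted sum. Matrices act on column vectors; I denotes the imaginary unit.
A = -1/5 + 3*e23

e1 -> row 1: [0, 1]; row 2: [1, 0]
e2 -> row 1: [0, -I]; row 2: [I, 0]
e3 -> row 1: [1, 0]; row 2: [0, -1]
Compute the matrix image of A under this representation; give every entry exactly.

Bivector images (products of the table entries): rho(e23) = rho(e2)rho(e3) = row 1: [0, I]; row 2: [I, 0].
M = (-1/5)*1 + (3)*rho(e23), summed entrywise (1 is the identity matrix):
Answer: row 1: [-1/5, 3*I]; row 2: [3*I, -1/5]


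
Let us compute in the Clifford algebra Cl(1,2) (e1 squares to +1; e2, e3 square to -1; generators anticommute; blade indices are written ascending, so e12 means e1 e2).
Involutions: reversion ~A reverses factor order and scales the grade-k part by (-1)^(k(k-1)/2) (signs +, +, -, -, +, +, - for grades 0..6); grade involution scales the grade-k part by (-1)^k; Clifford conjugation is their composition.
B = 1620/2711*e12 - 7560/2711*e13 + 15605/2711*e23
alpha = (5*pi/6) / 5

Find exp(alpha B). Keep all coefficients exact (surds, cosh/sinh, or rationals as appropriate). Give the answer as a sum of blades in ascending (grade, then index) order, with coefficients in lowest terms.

B^2 term by term: the squares give (1620/2711)^2*(e12)^2 + (-7560/2711)^2*(e13)^2 + (15605/2711)^2*(e23)^2 = 2624400/7349521*(+1) + 57153600/7349521*(+1) + 243516025/7349521*(-1) = -25 (each basis 2-blade squares to minus the product of its generators' squares); cross terms between blades sharing an index anticommute and cancel. So B^2 = -25.
B^2 = -25 — the series telescopes trigonometrically here: l = 5, alpha*l = 5*pi/6, so exp(alpha B) = cos(5*pi/6) + (sin(5*pi/6)/5)*B = -sqrt(3)/2 + (1/10)*B.
Answer: -sqrt(3)/2 + 162/2711*e12 - 756/2711*e13 + 3121/5422*e23


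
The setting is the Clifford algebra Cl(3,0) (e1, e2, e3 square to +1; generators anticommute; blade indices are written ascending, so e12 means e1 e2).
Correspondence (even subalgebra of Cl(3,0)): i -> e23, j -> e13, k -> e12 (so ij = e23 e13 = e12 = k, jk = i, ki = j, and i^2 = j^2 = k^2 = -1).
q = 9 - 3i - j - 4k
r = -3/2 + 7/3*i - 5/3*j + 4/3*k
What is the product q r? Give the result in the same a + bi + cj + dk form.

In blades: q = 9 - 4*e12 - e13 - 3*e23, r = -3/2 + 4/3*e12 - 5/3*e13 + 7/3*e23.
Distribute q over r term by term (generator squares from the signature, products reordered to ascending indices): (9)*r = -27/2 + 12*e12 - 15*e13 + 21*e23; (-4*e12)*r = 16/3 + 6*e12 - 28/3*e13 - 20/3*e23; (-e13)*r = -5/3 + 7/3*e12 + 3/2*e13 - 4/3*e23; (-3*e23)*r = 7 + 5*e12 + 4*e13 + 9/2*e23.
Sum: -17/6 + 76/3*e12 - 113/6*e13 + 35/2*e23; translating back through the correspondence:
Answer: -17/6 + 35/2*i - 113/6*j + 76/3*k


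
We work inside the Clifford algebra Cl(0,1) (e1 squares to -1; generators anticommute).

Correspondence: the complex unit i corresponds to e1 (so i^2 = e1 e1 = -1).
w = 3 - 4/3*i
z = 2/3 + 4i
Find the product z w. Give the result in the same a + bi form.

In blades: z = 2/3 + 4*e1, w = 3 - 4/3*e1.
Distribute z over w term by term (generator squares from the signature, products reordered to ascending indices): (2/3)*w = 2 - 8/9*e1; (4*e1)*w = 16/3 + 12*e1.
Sum: 22/3 + 100/9*e1; translating back through the correspondence:
Answer: 22/3 + 100/9*i


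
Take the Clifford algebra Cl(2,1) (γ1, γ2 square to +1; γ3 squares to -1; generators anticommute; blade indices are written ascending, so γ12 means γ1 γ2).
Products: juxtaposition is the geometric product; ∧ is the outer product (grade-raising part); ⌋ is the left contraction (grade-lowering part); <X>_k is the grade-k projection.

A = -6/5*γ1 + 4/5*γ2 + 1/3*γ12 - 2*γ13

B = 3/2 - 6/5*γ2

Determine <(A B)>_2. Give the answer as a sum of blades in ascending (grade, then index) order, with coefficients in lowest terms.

step 1: -24/25 - 11/5*γ1 + 6/5*γ2 + 97/50*γ12 - 3*γ13 - 12/5*γ123
step 2: 97/50*γ12 - 3*γ13
Answer: 97/50*γ12 - 3*γ13


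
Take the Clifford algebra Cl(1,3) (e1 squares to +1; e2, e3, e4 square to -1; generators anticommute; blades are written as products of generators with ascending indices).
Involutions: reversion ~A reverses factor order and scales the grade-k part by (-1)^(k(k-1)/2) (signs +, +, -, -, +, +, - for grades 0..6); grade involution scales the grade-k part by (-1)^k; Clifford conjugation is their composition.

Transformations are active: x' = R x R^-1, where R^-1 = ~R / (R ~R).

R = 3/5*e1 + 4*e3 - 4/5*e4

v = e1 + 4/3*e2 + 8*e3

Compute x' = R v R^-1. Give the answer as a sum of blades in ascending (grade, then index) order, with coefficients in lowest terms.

~R = 3/5*e1 + 4*e3 - 4/5*e4, and R ~R = -407/25, so R^-1 = ~R / (-407/25).
R v = -157/5 + 4/5*e1 e2 + 4/5*e1 e3 + 4/5*e1 e4 - 16/3*e2 e3 + 16/15*e2 e4 + 32/5*e3 e4
Answer: 535/407*e1 - 4/3*e2 + 3024/407*e3 - 1256/407*e4


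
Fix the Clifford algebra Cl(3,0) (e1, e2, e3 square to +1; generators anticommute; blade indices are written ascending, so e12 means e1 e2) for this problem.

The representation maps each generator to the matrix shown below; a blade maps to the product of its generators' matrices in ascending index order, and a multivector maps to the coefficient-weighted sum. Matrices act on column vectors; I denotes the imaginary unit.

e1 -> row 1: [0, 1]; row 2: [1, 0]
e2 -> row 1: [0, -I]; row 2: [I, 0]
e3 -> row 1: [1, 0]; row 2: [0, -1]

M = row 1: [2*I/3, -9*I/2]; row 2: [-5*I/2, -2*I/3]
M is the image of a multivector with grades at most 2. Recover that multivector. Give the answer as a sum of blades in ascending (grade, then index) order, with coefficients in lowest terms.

Method: 1, rho(e1), rho(e2), rho(e3) form a trace-orthogonal basis of the 2x2 complex matrices (tr(X Y) = 2 if X = Y, else 0), so M = m0*1 + m1*rho(e1) + m2*rho(e2) + m3*rho(e3) with m0 = tr(M)/2 = 0, m1 = tr(M rho(e1))/2 = -7*I/2, m2 = tr(M rho(e2))/2 = 1, m3 = tr(M rho(e3))/2 = 2*I/3.
Multiplying table entries, the bivector images are rho(e12) = I*rho(e3), rho(e13) = -I*rho(e2), rho(e23) = I*rho(e1); with real blade coefficients the real parts of m0..m3 are the coefficients of 1, e1, e2, e3 and the imaginary parts give the bivectors (e23: Im m1, e13: -Im m2, e12: Im m3).
Answer: e2 + 2/3*e12 - 7/2*e23


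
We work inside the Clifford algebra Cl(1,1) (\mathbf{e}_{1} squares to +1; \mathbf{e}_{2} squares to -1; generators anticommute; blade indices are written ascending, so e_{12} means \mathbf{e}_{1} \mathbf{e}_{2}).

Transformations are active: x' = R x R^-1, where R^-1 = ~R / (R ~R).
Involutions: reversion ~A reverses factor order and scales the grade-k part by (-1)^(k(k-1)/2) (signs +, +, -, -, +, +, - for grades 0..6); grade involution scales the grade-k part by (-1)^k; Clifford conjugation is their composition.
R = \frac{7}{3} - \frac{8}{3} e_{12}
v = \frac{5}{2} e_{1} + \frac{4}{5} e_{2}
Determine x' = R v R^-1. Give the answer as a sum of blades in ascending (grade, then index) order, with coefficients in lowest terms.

~R = \frac{7}{3} + \frac{8}{3} e_{12}, and R ~R = -\frac{5}{3}, so R^-1 = ~R / (-\frac{5}{3}).
R v = \frac{239}{30} e_{1} + \frac{128}{15} e_{2}
Answer: -\frac{3721}{150} e_{1} - \frac{1852}{75} e_{2}


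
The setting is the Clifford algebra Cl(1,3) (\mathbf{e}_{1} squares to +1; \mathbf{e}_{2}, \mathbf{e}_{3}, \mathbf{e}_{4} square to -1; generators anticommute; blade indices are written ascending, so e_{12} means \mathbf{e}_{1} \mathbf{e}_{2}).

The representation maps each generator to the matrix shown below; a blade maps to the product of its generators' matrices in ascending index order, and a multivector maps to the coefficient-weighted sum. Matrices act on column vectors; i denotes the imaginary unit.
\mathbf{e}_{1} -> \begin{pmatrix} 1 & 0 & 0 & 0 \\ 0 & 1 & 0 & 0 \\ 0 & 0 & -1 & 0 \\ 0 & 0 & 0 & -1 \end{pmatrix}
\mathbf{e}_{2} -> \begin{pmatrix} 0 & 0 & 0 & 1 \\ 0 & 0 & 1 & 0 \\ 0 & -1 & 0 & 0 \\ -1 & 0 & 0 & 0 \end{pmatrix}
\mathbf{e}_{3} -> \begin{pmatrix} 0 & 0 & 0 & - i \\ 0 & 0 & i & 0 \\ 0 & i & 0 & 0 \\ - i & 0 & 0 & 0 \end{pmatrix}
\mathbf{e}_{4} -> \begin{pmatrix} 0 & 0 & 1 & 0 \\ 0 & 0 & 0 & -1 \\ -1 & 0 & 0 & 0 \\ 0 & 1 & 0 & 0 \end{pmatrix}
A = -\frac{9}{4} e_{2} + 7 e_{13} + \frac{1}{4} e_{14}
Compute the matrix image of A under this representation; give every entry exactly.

Bivector images (products of the table entries): rho(e_{13}) = rho(\mathbf{e}_{1})rho(\mathbf{e}_{3}) = \begin{pmatrix} 0 & 0 & 0 & - i \\ 0 & 0 & i & 0 \\ 0 & - i & 0 & 0 \\ i & 0 & 0 & 0 \end{pmatrix}; rho(e_{14}) = rho(\mathbf{e}_{1})rho(\mathbf{e}_{4}) = \begin{pmatrix} 0 & 0 & 1 & 0 \\ 0 & 0 & 0 & -1 \\ 1 & 0 & 0 & 0 \\ 0 & -1 & 0 & 0 \end{pmatrix}.
M = (-\frac{9}{4})*rho(e_{2}) + (7)*rho(e_{13}) + (\frac{1}{4})*rho(e_{14}), summed entrywise:
Answer: \begin{pmatrix} 0 & 0 & \frac{1}{4} & - \frac{9}{4} - 7 i \\ 0 & 0 & - \frac{9}{4} + 7 i & - \frac{1}{4} \\ \frac{1}{4} & \frac{9}{4} - 7 i & 0 & 0 \\ \frac{9}{4} + 7 i & - \frac{1}{4} & 0 & 0 \end{pmatrix}


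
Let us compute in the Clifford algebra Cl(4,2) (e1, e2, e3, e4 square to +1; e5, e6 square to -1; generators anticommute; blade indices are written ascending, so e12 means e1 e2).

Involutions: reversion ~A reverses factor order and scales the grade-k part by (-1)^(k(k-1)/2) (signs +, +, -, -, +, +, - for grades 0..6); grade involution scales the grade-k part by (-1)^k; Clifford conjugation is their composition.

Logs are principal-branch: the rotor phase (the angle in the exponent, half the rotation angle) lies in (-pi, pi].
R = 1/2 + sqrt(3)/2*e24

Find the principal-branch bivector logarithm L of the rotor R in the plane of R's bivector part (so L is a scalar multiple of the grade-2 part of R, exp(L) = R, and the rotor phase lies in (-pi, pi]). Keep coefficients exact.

The scalar part of R is 1/2, which fixes the principal-branch rotor phase; the unit plane is then the bivector part divided by the sine of that phase, and L is that plane scaled by the phase.
Concretely: cos(phase) = 1/2 gives phase = ±pi/3, and since phase/sin(phase) is even the sign is immaterial: L = (phase/sin(phase)) * <R>_2 = (2*sqrt(3)*pi/9) * <R>_2.
Answer: pi/3*e24


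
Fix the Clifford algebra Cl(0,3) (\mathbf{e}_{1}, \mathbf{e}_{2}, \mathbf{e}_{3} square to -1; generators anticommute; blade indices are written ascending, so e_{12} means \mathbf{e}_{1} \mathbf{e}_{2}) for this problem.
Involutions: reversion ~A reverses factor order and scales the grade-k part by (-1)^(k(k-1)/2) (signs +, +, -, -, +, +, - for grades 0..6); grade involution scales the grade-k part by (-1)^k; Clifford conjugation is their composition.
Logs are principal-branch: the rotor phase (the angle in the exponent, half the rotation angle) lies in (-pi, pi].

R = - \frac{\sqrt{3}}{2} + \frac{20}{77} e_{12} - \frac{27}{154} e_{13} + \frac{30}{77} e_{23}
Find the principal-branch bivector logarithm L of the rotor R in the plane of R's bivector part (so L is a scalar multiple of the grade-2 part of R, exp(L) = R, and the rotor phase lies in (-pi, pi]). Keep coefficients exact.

The scalar part of R is - \frac{\sqrt{3}}{2}, which pins the rotor phase on the principal branch; dividing the bivector part by the sine of that phase recovers the unit plane, and L is the phase times that plane.
Concretely: cos(phase) = - \frac{\sqrt{3}}{2} gives phase = ±\frac{5 \pi}{6}, and since phase/sin(phase) is even the sign is immaterial: L = (phase/sin(phase)) * <R>_2 = (\frac{5 \pi}{3}) * <R>_2.
Answer: \frac{100 \pi}{231} e_{12} - \frac{45 \pi}{154} e_{13} + \frac{50 \pi}{77} e_{23}


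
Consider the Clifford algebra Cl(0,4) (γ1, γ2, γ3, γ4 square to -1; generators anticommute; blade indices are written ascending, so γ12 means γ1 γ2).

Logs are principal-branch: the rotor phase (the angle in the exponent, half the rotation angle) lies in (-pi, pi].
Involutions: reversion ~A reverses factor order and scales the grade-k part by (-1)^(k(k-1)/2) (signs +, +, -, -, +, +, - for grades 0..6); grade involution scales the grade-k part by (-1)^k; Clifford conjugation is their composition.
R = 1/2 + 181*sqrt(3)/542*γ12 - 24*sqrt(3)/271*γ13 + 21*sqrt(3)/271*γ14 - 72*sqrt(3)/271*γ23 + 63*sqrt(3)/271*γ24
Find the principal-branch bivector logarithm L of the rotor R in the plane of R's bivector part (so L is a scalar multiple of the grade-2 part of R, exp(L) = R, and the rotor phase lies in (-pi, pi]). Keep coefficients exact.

The scalar part of R is 1/2, which fixes the principal-branch rotor phase; the unit plane is then the bivector part divided by the sine of that phase, and L is that plane scaled by the phase.
Concretely: cos(phase) = 1/2 gives phase = ±pi/3, and since phase/sin(phase) is even the sign is immaterial: L = (phase/sin(phase)) * <R>_2 = (2*sqrt(3)*pi/9) * <R>_2.
Answer: 181*pi/813*γ12 - 16*pi/271*γ13 + 14*pi/271*γ14 - 48*pi/271*γ23 + 42*pi/271*γ24


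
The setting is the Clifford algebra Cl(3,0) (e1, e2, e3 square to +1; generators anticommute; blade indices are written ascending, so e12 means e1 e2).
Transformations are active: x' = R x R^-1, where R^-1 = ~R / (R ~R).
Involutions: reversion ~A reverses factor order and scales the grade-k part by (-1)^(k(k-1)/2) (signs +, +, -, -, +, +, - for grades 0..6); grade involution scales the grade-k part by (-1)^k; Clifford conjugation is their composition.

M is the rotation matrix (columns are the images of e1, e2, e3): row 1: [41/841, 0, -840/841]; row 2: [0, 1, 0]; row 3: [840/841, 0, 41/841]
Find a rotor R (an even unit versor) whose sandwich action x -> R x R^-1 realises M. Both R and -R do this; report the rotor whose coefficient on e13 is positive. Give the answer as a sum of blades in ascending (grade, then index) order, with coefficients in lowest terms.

Method: write R = a + b12*e12 + b13*e13 + b23*e23 with a^2 + b12^2 + b13^2 + b23^2 = 1 (so R^-1 = ~R). Expanding the columns R e_j ~R gives tr M = 4a^2 - 1 and, from the antisymmetric part, M21 - M12 = -4a*b12, M13 - M31 = 4a*b13, M32 - M23 = -4a*b23.
Here tr M = 923/841, so a^2 = (1 + tr M)/4 = 441/841 and a = ±21/29. Taking a = 21/29: M21 - M12 = 0, M13 - M31 = -1680/841, M32 - M23 = 0, giving b12 = 0, b13 = -20/29, b23 = 0, i.e. R = 21/29 - 20/29*e13.
Its e13 coefficient is negative, so report the other preimage -R.
Answer: -21/29 + 20/29*e13. Sheet selection: the two-to-one cover makes ±R indistinguishable at the matrix level (trace 923/841), so uniqueness comes from the required sign on e13.


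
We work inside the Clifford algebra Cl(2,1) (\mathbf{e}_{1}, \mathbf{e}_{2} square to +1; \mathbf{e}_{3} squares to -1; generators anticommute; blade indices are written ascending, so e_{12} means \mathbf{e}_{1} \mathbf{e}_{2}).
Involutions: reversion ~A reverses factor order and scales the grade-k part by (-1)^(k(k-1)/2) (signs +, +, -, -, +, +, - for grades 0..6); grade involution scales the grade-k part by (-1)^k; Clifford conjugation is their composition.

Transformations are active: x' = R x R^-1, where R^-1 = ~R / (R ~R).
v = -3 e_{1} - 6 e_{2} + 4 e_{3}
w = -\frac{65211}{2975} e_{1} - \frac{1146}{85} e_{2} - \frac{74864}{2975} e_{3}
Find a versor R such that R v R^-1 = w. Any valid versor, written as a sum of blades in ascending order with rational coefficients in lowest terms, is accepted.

Equal squares first: v^2 = w^2 = 29. Then v + w = -\frac{74136}{2975} e_{1} - \frac{1656}{85} e_{2} - \frac{62964}{2975} e_{3} is a versor taking v to w, provided it is invertible.
Answer: -\frac{74136}{2975} e_{1} - \frac{1656}{85} e_{2} - \frac{62964}{2975} e_{3}
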